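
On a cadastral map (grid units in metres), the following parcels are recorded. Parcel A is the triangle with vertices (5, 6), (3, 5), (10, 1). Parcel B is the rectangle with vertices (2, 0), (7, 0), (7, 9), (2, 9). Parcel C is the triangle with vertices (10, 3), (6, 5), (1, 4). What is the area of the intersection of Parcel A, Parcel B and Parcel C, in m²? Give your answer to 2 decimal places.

The intersection is the polygon with vertices (7,4), (7,3.333), (5.655,3.483), (3.778,4.556), (6,5).
By the shoelace formula its area is 2.99.

2.99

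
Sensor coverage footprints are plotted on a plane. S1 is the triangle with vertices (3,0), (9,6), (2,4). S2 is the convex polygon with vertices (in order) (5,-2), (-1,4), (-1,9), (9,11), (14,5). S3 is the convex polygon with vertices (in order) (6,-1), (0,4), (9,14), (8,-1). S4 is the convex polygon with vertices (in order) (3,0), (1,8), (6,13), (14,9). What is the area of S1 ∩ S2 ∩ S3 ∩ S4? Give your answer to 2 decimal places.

13.92

The intersection is the polygon with vertices (8.429,5.429), (3.818,0.818), (2.526,1.895), (2,4), (8.456,5.845).
By the shoelace formula its area is 13.92.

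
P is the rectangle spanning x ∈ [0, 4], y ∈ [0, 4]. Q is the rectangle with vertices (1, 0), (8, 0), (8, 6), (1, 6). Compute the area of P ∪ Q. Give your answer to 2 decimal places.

46.00

By inclusion–exclusion:
Individual areas: |P| = 16, |Q| = 42.
|P∩Q|: x∈[1,4], y∈[0,4] → 3·4 = 12.
|P ∪ Q| = 58 − 12 = 46.00.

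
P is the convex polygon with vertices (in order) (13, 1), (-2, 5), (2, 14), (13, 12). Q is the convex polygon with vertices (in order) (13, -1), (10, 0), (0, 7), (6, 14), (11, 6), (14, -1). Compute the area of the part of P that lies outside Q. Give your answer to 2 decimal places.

58.99

|P| = 136, |P∩Q| = 77.0123.
|P ∖ Q| = |P| − |P∩Q| = 136 − 77.0123 = 58.99.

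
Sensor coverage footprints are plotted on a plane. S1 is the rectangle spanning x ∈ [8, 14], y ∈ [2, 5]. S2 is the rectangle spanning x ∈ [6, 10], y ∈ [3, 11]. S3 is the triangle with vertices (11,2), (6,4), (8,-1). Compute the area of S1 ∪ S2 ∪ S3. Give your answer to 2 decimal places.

By inclusion–exclusion:
Individual areas: |S1| = 18, |S2| = 32, |S3| = 10.5.
|S1∩S2|: x∈[8,10], y∈[3,5] → 2·2 = 4.
|S1∩S3| = 1.8.
|S2∩S3| = 1.05.
|S1∩S2∩S3| = 0.05.
|S1 ∪ S2 ∪ S3| = 60.5 − 6.85 + 0.05 = 53.70.

53.70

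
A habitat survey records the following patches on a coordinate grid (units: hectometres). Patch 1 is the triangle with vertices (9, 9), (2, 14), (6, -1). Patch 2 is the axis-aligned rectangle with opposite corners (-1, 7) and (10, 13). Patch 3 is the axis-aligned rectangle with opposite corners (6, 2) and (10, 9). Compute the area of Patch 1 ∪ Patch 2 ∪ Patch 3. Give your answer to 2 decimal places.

By inclusion–exclusion:
Individual areas: |Patch 1| = 42.5, |Patch 2| = 66, |Patch 3| = 28.
|Patch 1∩Patch 2| = 23.8.
|Patch 1∩Patch 3| = 13.65.
|Patch 2∩Patch 3|: x∈[6,10], y∈[7,9] → 4·2 = 8.
|Patch 1∩Patch 2∩Patch 3| = 5.4.
|Patch 1 ∪ Patch 2 ∪ Patch 3| = 136.5 − 45.45 + 5.4 = 96.45.

96.45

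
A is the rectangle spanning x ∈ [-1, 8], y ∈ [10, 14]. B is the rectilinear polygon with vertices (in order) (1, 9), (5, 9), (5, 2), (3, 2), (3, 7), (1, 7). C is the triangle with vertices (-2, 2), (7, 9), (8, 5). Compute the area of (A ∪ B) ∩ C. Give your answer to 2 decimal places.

5.73

The region (A ∪ B) ∩ C is the polygon with vertices (5,4.1), (3,3.5), (3,5.889), (5,7.444).
By the shoelace formula its area is 5.73.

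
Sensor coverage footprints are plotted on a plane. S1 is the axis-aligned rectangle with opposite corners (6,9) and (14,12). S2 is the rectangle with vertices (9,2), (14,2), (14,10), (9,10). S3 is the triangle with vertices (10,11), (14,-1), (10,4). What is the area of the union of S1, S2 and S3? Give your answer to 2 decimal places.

61.10

By inclusion–exclusion:
Individual areas: |S1| = 24, |S2| = 40, |S3| = 14.
|S1∩S2|: x∈[9,14], y∈[9,10] → 5·1 = 5.
|S1∩S3| = 0.6667.
|S2∩S3| = 11.7333.
|S1∩S2∩S3| = 0.5.
|S1 ∪ S2 ∪ S3| = 78 − 17.4 + 0.5 = 61.10.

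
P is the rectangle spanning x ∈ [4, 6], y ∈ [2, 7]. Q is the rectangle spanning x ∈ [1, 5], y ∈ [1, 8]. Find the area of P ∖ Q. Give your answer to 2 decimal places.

|P∩Q|: x∈[4,5], y∈[2,7] → 1·5 = 5.
|P| = 10.
|P ∖ Q| = |P| − |P∩Q| = 10 − 5 = 5.00.

5.00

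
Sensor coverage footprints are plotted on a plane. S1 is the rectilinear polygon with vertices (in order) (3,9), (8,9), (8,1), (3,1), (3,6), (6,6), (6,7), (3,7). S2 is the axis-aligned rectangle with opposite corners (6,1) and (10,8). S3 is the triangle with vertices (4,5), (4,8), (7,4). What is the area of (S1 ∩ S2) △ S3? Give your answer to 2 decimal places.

|S1 ∩ S2| = 14.
|(S1 ∩ S2) ∩ S3| = 0.5.
|(S1 ∩ S2) △ S3| = 14 + 4.5 − 1 = 17.50.

17.50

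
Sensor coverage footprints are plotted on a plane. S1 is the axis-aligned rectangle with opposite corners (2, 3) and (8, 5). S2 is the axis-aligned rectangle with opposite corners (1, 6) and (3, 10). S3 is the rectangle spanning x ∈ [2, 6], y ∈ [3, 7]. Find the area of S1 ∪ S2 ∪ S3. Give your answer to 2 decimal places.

By inclusion–exclusion:
Individual areas: |S1| = 12, |S2| = 8, |S3| = 16.
|S1∩S2| = 0 (no overlap).
|S1∩S3|: x∈[2,6], y∈[3,5] → 4·2 = 8.
|S2∩S3|: x∈[2,3], y∈[6,7] → 1·1 = 1.
|S1∩S2∩S3| = 0.
|S1 ∪ S2 ∪ S3| = 36 − 9 + 0 = 27.00.

27.00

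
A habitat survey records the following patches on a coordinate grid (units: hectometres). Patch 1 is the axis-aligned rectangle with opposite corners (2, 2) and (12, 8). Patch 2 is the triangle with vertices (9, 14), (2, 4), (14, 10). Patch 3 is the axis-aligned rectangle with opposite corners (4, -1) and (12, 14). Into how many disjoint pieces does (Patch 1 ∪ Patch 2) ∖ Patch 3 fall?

2

(Patch 1 ∪ Patch 2) ∖ Patch 3 splits into 2 disjoint pieces (area 12, area 2.6).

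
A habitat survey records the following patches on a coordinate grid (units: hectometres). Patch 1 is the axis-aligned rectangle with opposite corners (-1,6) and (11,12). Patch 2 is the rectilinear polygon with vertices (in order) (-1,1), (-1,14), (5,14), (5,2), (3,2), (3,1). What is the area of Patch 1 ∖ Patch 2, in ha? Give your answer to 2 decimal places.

36.00

|Patch 1| = 72, |Patch 1∩Patch 2| = 36.
|Patch 1 ∖ Patch 2| = |Patch 1| − |Patch 1∩Patch 2| = 72 − 36 = 36.00.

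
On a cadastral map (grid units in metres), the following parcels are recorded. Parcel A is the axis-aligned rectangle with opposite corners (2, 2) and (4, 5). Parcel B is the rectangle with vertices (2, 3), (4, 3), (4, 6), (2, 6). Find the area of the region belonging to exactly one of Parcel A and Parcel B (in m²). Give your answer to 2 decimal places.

|Parcel A∩Parcel B|: x∈[2,4], y∈[3,5] → 2·2 = 4.
|Parcel A △ Parcel B| = |Parcel A| + |Parcel B| − 2·|Parcel A∩Parcel B| = 6 + 6 − 8 = 4.00.

4.00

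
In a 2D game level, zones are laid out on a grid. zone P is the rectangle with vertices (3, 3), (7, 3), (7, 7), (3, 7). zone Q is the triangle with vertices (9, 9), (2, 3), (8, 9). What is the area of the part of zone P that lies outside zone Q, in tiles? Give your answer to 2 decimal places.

14.74

|zone P| = 16, |zone P∩zone Q| = 1.2619.
|zone P ∖ zone Q| = |zone P| − |zone P∩zone Q| = 16 − 1.2619 = 14.74.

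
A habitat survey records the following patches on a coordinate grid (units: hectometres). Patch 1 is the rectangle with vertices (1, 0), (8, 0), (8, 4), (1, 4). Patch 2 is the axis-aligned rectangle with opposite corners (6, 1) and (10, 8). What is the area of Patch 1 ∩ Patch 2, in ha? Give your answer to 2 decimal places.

|Patch 1∩Patch 2|: x∈[6,8], y∈[1,4] → 2·3 = 6.

6.00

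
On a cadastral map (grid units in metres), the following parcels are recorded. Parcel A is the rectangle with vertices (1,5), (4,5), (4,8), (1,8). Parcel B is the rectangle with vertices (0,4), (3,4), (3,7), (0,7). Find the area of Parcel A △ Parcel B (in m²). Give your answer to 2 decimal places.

|Parcel A∩Parcel B|: x∈[1,3], y∈[5,7] → 2·2 = 4.
|Parcel A △ Parcel B| = |Parcel A| + |Parcel B| − 2·|Parcel A∩Parcel B| = 9 + 9 − 8 = 10.00.

10.00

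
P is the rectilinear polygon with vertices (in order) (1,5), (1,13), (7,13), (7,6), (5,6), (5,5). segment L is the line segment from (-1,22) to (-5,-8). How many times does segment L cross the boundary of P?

The segment lies entirely outside P and never meets its boundary.

0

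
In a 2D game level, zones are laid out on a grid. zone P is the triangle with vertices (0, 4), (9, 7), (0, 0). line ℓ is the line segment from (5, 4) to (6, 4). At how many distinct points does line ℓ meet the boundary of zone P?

The segment meets the boundary at (5.143,4).

1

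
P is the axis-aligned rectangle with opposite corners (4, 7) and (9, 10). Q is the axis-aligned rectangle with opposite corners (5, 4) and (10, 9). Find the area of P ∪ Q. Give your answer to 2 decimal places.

By inclusion–exclusion:
Individual areas: |P| = 15, |Q| = 25.
|P∩Q|: x∈[5,9], y∈[7,9] → 4·2 = 8.
|P ∪ Q| = 40 − 8 = 32.00.

32.00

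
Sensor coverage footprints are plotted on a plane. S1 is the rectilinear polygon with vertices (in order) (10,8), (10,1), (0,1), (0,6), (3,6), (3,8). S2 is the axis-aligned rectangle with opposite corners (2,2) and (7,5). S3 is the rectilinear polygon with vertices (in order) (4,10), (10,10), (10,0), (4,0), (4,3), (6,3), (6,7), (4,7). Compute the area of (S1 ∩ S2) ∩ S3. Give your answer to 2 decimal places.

5.00

The region (S1 ∩ S2) ∩ S3 is the polygon with vertices (7,5), (7,2), (4,2), (4,3), (6,3), (6,5).
By the shoelace formula its area is 5.00.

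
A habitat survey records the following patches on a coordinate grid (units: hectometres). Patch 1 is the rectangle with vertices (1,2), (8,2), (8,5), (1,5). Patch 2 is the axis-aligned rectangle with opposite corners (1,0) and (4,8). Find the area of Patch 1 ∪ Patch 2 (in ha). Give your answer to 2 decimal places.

36.00

By inclusion–exclusion:
Individual areas: |Patch 1| = 21, |Patch 2| = 24.
|Patch 1∩Patch 2|: x∈[1,4], y∈[2,5] → 3·3 = 9.
|Patch 1 ∪ Patch 2| = 45 − 9 = 36.00.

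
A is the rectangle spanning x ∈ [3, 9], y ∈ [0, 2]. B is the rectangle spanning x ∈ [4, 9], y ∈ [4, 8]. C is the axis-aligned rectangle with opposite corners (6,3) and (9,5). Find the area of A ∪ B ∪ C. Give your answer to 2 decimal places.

By inclusion–exclusion:
Individual areas: |A| = 12, |B| = 20, |C| = 6.
|A∩B| = 0 (no overlap).
|A∩C| = 0 (no overlap).
|B∩C|: x∈[6,9], y∈[4,5] → 3·1 = 3.
|A∩B∩C| = 0.
|A ∪ B ∪ C| = 38 − 3 + 0 = 35.00.

35.00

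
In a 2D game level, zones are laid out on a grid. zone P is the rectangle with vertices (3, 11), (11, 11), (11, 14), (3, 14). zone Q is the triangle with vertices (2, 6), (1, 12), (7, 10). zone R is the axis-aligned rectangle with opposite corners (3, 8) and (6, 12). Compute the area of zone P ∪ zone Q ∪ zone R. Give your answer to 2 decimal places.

By inclusion–exclusion:
Individual areas: |zone P| = 24, |zone Q| = 17, |zone R| = 12.
|zone P∩zone Q| = 0.1667.
|zone P∩zone R|: x∈[3,6], y∈[11,12] → 3·1 = 3.
|zone Q∩zone R| = 7.6.
|zone P∩zone Q∩zone R| = 0.1667.
|zone P ∪ zone Q ∪ zone R| = 53 − 10.7667 + 0.1667 = 42.40.

42.40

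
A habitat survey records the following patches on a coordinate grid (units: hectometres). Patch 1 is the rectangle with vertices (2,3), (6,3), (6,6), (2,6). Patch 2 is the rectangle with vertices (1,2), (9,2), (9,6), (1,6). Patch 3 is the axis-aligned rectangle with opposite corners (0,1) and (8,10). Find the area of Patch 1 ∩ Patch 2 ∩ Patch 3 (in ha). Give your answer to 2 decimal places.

The intersection is the polygon with vertices (2,3), (2,6), (6,6), (6,3).
By the shoelace formula its area is 12.00.

12.00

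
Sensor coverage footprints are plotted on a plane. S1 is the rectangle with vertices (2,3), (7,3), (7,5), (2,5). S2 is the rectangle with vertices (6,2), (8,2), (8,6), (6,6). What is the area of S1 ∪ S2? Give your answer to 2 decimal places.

By inclusion–exclusion:
Individual areas: |S1| = 10, |S2| = 8.
|S1∩S2|: x∈[6,7], y∈[3,5] → 1·2 = 2.
|S1 ∪ S2| = 18 − 2 = 16.00.

16.00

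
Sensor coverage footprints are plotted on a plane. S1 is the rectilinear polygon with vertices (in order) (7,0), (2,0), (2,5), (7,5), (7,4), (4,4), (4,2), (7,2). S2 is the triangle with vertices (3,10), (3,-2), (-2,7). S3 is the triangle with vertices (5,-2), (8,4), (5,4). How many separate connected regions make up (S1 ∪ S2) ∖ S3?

(S1 ∪ S2) ∖ S3 splits into 2 disjoint pieces (area 40, area 1).

2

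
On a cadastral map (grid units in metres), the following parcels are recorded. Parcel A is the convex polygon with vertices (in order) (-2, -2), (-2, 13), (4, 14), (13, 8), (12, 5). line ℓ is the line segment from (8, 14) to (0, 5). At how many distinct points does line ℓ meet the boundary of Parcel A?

1

The segment meets the boundary at (6.512,12.326).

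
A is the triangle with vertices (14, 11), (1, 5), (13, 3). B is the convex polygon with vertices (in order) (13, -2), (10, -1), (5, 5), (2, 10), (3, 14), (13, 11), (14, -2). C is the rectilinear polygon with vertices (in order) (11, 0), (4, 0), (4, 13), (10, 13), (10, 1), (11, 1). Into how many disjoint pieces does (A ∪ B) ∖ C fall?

3

(A ∪ B) ∖ C splits into 3 disjoint pieces (area 47.02, area 2.8269, area 10).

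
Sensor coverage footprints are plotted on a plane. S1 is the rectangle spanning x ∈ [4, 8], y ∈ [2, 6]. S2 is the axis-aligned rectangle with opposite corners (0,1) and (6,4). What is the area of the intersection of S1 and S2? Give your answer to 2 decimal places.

4.00

|S1∩S2|: x∈[4,6], y∈[2,4] → 2·2 = 4.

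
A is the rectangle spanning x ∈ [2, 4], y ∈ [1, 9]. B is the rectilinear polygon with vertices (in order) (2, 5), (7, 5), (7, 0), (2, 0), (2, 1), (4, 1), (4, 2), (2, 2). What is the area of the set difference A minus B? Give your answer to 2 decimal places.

10.00

|A| = 16, |A∩B| = 6.
|A ∖ B| = |A| − |A∩B| = 16 − 6 = 10.00.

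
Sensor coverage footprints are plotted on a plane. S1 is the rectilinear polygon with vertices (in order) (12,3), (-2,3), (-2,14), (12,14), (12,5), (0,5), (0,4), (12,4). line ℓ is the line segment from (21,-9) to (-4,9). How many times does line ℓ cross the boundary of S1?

The segment meets the boundary at (-2,7.56), (1.556,5), (2.944,4), (4.333,3).

4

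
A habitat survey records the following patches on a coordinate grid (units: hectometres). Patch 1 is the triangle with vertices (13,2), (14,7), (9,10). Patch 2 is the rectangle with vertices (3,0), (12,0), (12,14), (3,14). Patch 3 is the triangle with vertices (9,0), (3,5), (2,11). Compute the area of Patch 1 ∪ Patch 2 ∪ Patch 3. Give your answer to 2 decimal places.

By inclusion–exclusion:
Individual areas: |Patch 1| = 14, |Patch 2| = 126, |Patch 3| = 15.5.
|Patch 1∩Patch 2| = 6.3.
|Patch 1∩Patch 3| = 0.
|Patch 2∩Patch 3| = 13.2857.
|Patch 1∩Patch 2∩Patch 3| = 0.
|Patch 1 ∪ Patch 2 ∪ Patch 3| = 155.5 − 19.5857 + 0 = 135.91.

135.91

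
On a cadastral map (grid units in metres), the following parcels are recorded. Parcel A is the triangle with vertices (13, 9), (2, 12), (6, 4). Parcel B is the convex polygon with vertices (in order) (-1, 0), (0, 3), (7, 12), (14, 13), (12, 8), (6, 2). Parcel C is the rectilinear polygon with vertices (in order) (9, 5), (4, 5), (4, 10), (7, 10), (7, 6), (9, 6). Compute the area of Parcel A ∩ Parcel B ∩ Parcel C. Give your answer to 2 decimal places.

12.51

The intersection is the polygon with vertices (7.4,5), (5.5,5), (4,8), (4,8.143), (5.444,10), (7,10), (7,6), (8.8,6).
By the shoelace formula its area is 12.51.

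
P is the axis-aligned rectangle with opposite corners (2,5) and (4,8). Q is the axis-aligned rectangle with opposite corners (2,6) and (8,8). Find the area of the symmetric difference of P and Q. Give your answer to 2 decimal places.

10.00

|P∩Q|: x∈[2,4], y∈[6,8] → 2·2 = 4.
|P △ Q| = |P| + |Q| − 2·|P∩Q| = 6 + 12 − 8 = 10.00.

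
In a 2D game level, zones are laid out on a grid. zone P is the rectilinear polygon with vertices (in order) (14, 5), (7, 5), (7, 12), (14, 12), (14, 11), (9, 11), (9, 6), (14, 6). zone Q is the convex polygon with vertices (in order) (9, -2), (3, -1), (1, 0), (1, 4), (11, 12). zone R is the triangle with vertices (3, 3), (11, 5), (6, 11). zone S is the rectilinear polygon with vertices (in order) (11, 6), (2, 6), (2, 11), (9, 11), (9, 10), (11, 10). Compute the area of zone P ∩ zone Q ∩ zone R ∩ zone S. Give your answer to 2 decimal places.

4.95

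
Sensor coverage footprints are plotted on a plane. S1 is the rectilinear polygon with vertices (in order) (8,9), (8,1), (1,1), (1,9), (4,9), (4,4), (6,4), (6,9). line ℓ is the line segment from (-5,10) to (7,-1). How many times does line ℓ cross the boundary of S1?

The segment meets the boundary at (1,4.5), (4.818,1).

2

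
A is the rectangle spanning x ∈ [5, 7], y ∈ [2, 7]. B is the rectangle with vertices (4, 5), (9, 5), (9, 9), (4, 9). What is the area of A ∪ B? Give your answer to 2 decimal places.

By inclusion–exclusion:
Individual areas: |A| = 10, |B| = 20.
|A∩B|: x∈[5,7], y∈[5,7] → 2·2 = 4.
|A ∪ B| = 30 − 4 = 26.00.

26.00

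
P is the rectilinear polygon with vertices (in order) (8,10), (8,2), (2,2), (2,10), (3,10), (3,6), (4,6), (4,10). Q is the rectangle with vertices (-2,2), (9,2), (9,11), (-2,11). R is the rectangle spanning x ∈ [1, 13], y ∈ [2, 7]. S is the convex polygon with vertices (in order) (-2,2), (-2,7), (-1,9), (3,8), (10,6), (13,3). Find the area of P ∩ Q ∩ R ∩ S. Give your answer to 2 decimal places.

25.88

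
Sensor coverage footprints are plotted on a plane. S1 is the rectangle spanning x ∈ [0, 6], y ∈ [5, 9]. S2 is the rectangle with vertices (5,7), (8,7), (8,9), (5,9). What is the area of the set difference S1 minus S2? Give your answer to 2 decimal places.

|S1∩S2|: x∈[5,6], y∈[7,9] → 1·2 = 2.
|S1| = 24.
|S1 ∖ S2| = |S1| − |S1∩S2| = 24 − 2 = 22.00.

22.00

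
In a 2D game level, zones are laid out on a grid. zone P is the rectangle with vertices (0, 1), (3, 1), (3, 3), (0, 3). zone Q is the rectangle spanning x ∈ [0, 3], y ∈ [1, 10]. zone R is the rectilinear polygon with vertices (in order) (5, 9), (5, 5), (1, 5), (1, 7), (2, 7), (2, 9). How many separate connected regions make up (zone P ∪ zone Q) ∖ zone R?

(zone P ∪ zone Q) ∖ zone R is a single connected region.

1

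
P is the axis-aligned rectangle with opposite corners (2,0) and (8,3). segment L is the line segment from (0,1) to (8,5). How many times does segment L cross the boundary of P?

The segment meets the boundary at (4,3), (2,2).

2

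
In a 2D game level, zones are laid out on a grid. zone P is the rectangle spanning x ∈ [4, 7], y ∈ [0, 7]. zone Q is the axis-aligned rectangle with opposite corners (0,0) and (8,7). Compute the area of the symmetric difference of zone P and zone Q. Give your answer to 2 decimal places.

|zone P∩zone Q|: x∈[4,7], y∈[0,7] → 3·7 = 21.
|zone P △ zone Q| = |zone P| + |zone Q| − 2·|zone P∩zone Q| = 21 + 56 − 42 = 35.00.

35.00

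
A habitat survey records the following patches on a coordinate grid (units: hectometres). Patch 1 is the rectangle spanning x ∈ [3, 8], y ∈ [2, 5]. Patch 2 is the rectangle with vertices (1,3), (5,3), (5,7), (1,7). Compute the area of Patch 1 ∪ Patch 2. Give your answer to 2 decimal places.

27.00

By inclusion–exclusion:
Individual areas: |Patch 1| = 15, |Patch 2| = 16.
|Patch 1∩Patch 2|: x∈[3,5], y∈[3,5] → 2·2 = 4.
|Patch 1 ∪ Patch 2| = 31 − 4 = 27.00.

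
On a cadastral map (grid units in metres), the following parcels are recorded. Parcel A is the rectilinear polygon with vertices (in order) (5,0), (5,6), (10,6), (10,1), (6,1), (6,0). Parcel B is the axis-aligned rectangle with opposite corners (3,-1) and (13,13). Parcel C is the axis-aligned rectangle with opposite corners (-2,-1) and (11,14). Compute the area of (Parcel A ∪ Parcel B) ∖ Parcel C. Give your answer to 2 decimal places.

|Parcel A ∪ Parcel B| = 140.
|(Parcel A ∪ Parcel B) ∩ Parcel C| = 112.
|(Parcel A ∪ Parcel B) ∖ Parcel C| = 140 − 112 = 28.00.

28.00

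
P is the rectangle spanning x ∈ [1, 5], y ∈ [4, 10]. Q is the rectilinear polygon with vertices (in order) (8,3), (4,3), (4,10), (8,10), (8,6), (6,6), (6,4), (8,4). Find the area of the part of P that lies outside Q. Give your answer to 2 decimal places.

18.00

|P| = 24, |P∩Q| = 6.
|P ∖ Q| = |P| − |P∩Q| = 24 − 6 = 18.00.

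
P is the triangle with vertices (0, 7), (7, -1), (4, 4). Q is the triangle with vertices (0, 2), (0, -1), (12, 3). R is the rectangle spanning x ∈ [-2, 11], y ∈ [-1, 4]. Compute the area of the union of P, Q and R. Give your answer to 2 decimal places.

67.19

By inclusion–exclusion:
Individual areas: |P| = 5.5, |Q| = 18, |R| = 65.
|P∩Q| = 1.0842.
|P∩R| = 3.4375.
|Q∩R| = 17.875.
|P∩Q∩R| = 1.0842.
|P ∪ Q ∪ R| = 88.5 − 22.3967 + 1.0842 = 67.19.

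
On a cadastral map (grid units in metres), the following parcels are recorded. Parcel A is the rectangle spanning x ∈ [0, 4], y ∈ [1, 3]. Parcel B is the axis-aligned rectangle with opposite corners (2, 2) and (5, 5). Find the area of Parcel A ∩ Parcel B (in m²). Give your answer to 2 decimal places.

|Parcel A∩Parcel B|: x∈[2,4], y∈[2,3] → 2·1 = 2.

2.00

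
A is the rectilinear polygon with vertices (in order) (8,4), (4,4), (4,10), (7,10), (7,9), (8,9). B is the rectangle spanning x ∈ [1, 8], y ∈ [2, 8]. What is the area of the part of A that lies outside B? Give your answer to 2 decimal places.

7.00

|A| = 23, |A∩B| = 16.
|A ∖ B| = |A| − |A∩B| = 23 − 16 = 7.00.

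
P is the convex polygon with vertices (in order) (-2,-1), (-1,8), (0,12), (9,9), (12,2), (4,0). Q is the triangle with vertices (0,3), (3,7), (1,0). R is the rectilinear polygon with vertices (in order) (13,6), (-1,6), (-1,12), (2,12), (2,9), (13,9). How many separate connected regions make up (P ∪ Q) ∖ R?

(P ∪ Q) ∖ R splits into 2 disjoint pieces (area 8.1667, area 73.0714).

2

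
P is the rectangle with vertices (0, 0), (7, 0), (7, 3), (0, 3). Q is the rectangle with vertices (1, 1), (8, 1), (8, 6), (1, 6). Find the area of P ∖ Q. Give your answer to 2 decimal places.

|P∩Q|: x∈[1,7], y∈[1,3] → 6·2 = 12.
|P| = 21.
|P ∖ Q| = |P| − |P∩Q| = 21 − 12 = 9.00.

9.00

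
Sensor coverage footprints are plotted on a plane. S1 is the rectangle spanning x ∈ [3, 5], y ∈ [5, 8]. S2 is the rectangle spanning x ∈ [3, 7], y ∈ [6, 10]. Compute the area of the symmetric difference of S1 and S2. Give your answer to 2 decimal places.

|S1∩S2|: x∈[3,5], y∈[6,8] → 2·2 = 4.
|S1 △ S2| = |S1| + |S2| − 2·|S1∩S2| = 6 + 16 − 8 = 14.00.

14.00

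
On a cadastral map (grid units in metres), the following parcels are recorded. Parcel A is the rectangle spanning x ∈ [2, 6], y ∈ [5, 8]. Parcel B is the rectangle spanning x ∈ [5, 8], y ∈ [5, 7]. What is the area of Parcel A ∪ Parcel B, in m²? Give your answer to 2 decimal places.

16.00

By inclusion–exclusion:
Individual areas: |Parcel A| = 12, |Parcel B| = 6.
|Parcel A∩Parcel B|: x∈[5,6], y∈[5,7] → 1·2 = 2.
|Parcel A ∪ Parcel B| = 18 − 2 = 16.00.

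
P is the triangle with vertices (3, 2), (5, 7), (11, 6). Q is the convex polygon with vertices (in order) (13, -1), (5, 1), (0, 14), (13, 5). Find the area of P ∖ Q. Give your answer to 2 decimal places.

1.12

|P| = 16, |P∩Q| = 14.8843.
|P ∖ Q| = |P| − |P∩Q| = 16 − 14.8843 = 1.12.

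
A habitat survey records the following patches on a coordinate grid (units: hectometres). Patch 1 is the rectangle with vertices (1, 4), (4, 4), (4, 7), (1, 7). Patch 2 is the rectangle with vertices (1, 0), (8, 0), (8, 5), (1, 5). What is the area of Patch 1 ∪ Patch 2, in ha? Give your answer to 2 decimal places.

By inclusion–exclusion:
Individual areas: |Patch 1| = 9, |Patch 2| = 35.
|Patch 1∩Patch 2|: x∈[1,4], y∈[4,5] → 3·1 = 3.
|Patch 1 ∪ Patch 2| = 44 − 3 = 41.00.

41.00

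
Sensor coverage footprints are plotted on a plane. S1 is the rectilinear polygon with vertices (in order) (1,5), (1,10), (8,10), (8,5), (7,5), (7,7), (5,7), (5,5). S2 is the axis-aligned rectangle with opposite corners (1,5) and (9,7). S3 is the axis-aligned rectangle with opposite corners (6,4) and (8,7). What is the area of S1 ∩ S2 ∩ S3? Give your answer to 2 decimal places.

2.00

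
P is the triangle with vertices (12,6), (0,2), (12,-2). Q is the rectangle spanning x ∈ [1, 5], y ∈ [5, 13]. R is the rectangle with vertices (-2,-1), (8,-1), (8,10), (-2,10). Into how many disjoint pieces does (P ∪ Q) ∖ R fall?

2

(P ∪ Q) ∖ R splits into 2 disjoint pieces (area 26.6667, area 12).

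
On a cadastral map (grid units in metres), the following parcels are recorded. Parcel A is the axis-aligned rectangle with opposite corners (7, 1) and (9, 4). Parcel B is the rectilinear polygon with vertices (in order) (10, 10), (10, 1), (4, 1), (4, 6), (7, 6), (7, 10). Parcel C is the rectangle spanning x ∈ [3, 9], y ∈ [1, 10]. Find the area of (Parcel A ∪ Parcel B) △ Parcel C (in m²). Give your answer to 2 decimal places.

30.00

|Parcel A ∪ Parcel B| = 42.
|(Parcel A ∪ Parcel B) ∩ Parcel C| = 33.
|(Parcel A ∪ Parcel B) △ Parcel C| = 42 + 54 − 66 = 30.00.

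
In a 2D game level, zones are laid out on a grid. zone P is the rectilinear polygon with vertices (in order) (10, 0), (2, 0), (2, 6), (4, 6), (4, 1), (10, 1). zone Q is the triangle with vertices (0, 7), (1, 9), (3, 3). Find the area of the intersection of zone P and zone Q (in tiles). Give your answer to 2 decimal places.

0.83

The intersection is the polygon with vertices (2,6), (3,3), (2,4.333).
By the shoelace formula its area is 0.83.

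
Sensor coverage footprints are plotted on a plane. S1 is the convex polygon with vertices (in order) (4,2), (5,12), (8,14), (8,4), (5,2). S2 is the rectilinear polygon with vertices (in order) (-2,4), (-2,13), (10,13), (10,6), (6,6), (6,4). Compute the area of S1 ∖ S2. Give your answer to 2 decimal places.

|S1| = 35, |S1∩S2| = 25.45.
|S1 ∖ S2| = |S1| − |S1∩S2| = 35 − 25.45 = 9.55.

9.55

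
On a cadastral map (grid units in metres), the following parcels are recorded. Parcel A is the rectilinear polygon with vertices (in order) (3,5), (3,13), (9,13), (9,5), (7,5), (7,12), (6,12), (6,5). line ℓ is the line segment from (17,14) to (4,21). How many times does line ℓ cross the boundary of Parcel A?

The segment lies entirely outside Parcel A and never meets its boundary.

0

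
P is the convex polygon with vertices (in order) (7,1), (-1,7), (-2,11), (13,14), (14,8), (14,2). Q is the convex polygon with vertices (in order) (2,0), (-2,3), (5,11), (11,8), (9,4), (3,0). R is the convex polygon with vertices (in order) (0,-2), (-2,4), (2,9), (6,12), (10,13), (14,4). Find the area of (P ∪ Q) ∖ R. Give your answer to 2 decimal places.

48.46

|P ∪ Q| = 170.0622.
|(P ∪ Q) ∩ R| = 121.6012.
|(P ∪ Q) ∖ R| = 170.0622 − 121.6012 = 48.46.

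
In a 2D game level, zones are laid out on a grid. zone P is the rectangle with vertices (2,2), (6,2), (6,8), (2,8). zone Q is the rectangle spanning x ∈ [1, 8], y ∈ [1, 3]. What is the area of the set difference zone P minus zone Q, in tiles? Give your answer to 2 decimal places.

20.00

|zone P∩zone Q|: x∈[2,6], y∈[2,3] → 4·1 = 4.
|zone P| = 24.
|zone P ∖ zone Q| = |zone P| − |zone P∩zone Q| = 24 − 4 = 20.00.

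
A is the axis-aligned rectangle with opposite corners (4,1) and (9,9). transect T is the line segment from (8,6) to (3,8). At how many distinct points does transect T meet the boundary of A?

1

The segment meets the boundary at (4,7.6).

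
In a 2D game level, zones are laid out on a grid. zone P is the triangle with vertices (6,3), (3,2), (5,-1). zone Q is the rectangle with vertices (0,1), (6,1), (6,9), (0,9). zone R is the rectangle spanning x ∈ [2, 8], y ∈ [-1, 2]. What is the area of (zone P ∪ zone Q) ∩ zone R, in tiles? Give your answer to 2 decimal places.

5.83

The region (zone P ∪ zone Q) ∩ zone R is the polygon with vertices (3.667,1), (2,1), (2,2), (6,2), (6,1), (5.5,1), (5,-1).
By the shoelace formula its area is 5.83.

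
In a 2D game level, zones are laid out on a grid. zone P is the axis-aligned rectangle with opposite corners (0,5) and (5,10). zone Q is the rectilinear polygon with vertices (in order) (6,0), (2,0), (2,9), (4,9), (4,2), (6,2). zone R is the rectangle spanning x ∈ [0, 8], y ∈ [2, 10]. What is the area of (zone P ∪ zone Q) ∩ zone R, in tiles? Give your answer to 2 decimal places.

|zone P ∪ zone Q| = 39.
|(zone P ∪ zone Q) ∩ zone R| = 31.00.

31.00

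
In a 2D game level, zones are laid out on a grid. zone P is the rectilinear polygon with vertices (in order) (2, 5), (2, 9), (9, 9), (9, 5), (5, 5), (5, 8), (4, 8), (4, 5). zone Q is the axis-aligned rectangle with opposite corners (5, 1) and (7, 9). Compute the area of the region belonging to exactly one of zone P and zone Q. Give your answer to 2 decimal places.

25.00

|zone P| = 25, |zone Q| = 16, |zone P∩zone Q| = 8.
|zone P △ zone Q| = |zone P| + |zone Q| − 2·|zone P∩zone Q| = 25 + 16 − 16 = 25.00.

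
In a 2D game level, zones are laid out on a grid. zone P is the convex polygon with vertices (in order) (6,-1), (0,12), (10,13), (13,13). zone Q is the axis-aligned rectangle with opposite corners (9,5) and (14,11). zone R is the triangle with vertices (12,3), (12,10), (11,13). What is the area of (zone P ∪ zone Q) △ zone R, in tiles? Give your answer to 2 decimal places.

106.90

|zone P ∪ zone Q| = 110.
|(zone P ∪ zone Q) ∩ zone R| = 3.3.
|(zone P ∪ zone Q) △ zone R| = 110 + 3.5 − 6.6 = 106.90.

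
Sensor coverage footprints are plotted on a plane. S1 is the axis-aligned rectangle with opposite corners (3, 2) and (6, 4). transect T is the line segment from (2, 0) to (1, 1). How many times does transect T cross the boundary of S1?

0

The segment lies entirely outside S1 and never meets its boundary.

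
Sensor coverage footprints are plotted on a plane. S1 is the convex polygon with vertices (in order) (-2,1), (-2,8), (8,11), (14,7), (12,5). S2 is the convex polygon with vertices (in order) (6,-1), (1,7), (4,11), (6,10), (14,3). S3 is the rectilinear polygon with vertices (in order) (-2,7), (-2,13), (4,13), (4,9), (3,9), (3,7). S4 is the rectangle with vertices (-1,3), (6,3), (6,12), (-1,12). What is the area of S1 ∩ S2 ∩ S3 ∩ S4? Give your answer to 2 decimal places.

The intersection is the polygon with vertices (4,9.8), (4,9), (3,9), (3,7), (1,7), (2.839,9.452).
By the shoelace formula its area is 3.30.

3.30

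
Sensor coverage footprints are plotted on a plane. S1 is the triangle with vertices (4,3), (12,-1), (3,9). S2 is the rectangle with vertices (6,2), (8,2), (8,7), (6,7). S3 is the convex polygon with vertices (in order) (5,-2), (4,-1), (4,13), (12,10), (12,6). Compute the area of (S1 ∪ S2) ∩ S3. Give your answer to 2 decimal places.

|S1 ∪ S2| = 26.8889.
|(S1 ∪ S2) ∩ S3| = 20.40.

20.40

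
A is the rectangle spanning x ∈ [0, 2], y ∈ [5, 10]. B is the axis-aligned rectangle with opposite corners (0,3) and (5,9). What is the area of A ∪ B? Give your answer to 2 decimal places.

32.00

By inclusion–exclusion:
Individual areas: |A| = 10, |B| = 30.
|A∩B|: x∈[0,2], y∈[5,9] → 2·4 = 8.
|A ∪ B| = 40 − 8 = 32.00.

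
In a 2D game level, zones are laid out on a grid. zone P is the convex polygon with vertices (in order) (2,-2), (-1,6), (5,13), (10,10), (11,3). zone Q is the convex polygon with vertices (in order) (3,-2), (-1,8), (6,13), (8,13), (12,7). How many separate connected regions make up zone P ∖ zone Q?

zone P ∖ zone Q splits into 3 disjoint pieces (area 7.2273, area 0.758, area 9.5625).

3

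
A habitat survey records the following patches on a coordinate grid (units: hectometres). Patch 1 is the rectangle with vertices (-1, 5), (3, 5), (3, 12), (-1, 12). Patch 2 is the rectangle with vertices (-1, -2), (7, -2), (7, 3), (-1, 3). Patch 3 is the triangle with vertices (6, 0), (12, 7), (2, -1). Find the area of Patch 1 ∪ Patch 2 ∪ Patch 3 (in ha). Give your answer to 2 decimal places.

72.58

By inclusion–exclusion:
Individual areas: |Patch 1| = 28, |Patch 2| = 40, |Patch 3| = 11.
|Patch 1∩Patch 2| = 0 (no overlap).
|Patch 1∩Patch 3| = 0.
|Patch 2∩Patch 3| = 6.4167.
|Patch 1∩Patch 2∩Patch 3| = 0.
|Patch 1 ∪ Patch 2 ∪ Patch 3| = 79 − 6.4167 + 0 = 72.58.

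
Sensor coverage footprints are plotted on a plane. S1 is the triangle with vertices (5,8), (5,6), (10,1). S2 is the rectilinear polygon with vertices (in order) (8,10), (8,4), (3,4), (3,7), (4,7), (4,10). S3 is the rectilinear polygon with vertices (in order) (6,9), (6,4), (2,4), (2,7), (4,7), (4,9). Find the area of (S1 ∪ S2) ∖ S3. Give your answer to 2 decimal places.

|S1 ∪ S2| = 28.2857.
|(S1 ∪ S2) ∩ S3| = 13.
|(S1 ∪ S2) ∖ S3| = 28.2857 − 13 = 15.29.

15.29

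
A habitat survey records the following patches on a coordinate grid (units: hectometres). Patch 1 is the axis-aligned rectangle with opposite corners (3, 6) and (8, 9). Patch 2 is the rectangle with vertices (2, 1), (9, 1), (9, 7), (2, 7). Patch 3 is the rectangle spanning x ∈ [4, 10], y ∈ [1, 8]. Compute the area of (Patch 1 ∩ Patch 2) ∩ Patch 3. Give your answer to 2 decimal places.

The region (Patch 1 ∩ Patch 2) ∩ Patch 3 is the polygon with vertices (4,6), (4,7), (8,7), (8,6).
By the shoelace formula its area is 4.00.

4.00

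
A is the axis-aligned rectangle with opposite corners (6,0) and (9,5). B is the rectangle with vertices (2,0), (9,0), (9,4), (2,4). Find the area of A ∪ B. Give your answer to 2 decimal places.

By inclusion–exclusion:
Individual areas: |A| = 15, |B| = 28.
|A∩B|: x∈[6,9], y∈[0,4] → 3·4 = 12.
|A ∪ B| = 43 − 12 = 31.00.

31.00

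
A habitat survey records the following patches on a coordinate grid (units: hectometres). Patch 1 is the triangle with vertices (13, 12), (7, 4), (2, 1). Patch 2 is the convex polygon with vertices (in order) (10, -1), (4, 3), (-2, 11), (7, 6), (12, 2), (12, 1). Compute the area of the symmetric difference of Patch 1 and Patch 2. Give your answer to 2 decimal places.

|Patch 1| = 11, |Patch 2| = 48.5, |Patch 1∩Patch 2| = 4.8849.
|Patch 1 △ Patch 2| = |Patch 1| + |Patch 2| − 2·|Patch 1∩Patch 2| = 11 + 48.5 − 9.7697 = 49.73.

49.73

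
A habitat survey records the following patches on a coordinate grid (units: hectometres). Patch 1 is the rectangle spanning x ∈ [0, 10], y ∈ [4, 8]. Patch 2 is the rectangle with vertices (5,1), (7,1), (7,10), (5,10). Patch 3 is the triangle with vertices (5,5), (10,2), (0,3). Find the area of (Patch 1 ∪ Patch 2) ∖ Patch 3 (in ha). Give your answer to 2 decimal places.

|Patch 1 ∪ Patch 2| = 50.
|(Patch 1 ∪ Patch 2) ∩ Patch 3| = 5.25.
|(Patch 1 ∪ Patch 2) ∖ Patch 3| = 50 − 5.25 = 44.75.

44.75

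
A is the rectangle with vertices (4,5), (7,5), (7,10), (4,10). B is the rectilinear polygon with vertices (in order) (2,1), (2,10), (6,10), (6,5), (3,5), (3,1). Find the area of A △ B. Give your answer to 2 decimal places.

|A| = 15, |B| = 24, |A∩B| = 10.
|A △ B| = |A| + |B| − 2·|A∩B| = 15 + 24 − 20 = 19.00.

19.00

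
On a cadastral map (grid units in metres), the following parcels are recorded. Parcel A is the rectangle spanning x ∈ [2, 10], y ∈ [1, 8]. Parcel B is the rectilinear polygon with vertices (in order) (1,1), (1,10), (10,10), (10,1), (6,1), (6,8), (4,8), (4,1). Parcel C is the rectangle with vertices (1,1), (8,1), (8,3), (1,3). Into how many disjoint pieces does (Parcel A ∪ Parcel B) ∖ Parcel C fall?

(Parcel A ∪ Parcel B) ∖ Parcel C is a single connected region.

1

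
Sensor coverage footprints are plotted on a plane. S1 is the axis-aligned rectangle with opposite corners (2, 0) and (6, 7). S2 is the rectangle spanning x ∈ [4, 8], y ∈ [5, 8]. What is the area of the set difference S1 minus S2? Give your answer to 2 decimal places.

24.00

|S1∩S2|: x∈[4,6], y∈[5,7] → 2·2 = 4.
|S1| = 28.
|S1 ∖ S2| = |S1| − |S1∩S2| = 28 − 4 = 24.00.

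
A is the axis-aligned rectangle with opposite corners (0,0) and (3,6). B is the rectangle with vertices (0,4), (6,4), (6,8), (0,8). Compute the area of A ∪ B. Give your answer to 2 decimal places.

By inclusion–exclusion:
Individual areas: |A| = 18, |B| = 24.
|A∩B|: x∈[0,3], y∈[4,6] → 3·2 = 6.
|A ∪ B| = 42 − 6 = 36.00.

36.00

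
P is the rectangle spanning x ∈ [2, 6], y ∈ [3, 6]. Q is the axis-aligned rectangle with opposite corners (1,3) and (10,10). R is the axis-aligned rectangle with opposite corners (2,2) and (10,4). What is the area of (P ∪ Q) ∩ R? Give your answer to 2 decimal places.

8.00

The region (P ∪ Q) ∩ R is the polygon with vertices (10,3), (6,3), (2,3), (2,4), (10,4).
By the shoelace formula its area is 8.00.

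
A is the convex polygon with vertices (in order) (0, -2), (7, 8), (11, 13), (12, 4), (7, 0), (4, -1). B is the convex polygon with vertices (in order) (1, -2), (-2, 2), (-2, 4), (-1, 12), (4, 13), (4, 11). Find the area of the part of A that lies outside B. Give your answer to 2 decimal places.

|A| = 69, |A∩B| = 0.6934.
|A ∖ B| = |A| − |A∩B| = 69 − 0.6934 = 68.31.

68.31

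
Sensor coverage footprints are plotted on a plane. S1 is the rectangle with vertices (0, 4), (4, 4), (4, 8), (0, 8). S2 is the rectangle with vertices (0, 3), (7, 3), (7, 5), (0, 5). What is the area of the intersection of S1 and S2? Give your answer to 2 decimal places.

|S1∩S2|: x∈[0,4], y∈[4,5] → 4·1 = 4.

4.00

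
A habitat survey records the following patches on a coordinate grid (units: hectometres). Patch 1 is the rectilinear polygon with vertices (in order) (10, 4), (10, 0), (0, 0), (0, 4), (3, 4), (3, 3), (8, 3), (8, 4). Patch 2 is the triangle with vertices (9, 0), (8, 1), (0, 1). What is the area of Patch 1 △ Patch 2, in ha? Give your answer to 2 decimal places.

|Patch 1| = 35, |Patch 2| = 4, |Patch 1∩Patch 2| = 4.
|Patch 1 △ Patch 2| = |Patch 1| + |Patch 2| − 2·|Patch 1∩Patch 2| = 35 + 4 − 8 = 31.00.

31.00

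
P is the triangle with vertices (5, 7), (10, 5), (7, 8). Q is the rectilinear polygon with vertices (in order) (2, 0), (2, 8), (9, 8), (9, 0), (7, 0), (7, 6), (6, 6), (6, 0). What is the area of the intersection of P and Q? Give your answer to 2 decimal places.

The intersection is the polygon with vertices (5,7), (7,8), (9,6), (9,5.4).
By the shoelace formula its area is 4.20.

4.20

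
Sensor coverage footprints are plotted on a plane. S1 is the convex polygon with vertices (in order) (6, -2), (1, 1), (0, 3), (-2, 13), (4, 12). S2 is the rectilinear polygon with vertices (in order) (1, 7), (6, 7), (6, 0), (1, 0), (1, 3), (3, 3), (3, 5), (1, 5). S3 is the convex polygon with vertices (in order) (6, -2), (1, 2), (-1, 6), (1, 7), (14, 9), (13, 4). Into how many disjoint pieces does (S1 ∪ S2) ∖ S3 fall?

(S1 ∪ S2) ∖ S3 splits into 2 disjoint pieces (area 4.5, area 30.8837).

2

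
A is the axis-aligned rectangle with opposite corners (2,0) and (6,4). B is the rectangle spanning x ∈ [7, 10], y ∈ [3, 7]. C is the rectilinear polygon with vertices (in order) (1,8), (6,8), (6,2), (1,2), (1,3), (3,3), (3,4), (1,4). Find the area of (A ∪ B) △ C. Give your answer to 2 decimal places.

|A ∪ B| = 28.
|(A ∪ B) ∩ C| = 7.
|(A ∪ B) △ C| = 28 + 28 − 14 = 42.00.

42.00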